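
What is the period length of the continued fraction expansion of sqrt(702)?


Run the CF algorithm for sqrt(702).
a_0 = floor(sqrt(702)) = 26; set m_0=0, q_0=1.
Recurrence: m' = q*a - m,  q' = (d - m'^2)/q,  a' = floor((a_0 + m')/q').
  step 1: m=26, q=26, a=2
  step 2: m=26, q=1, a=52
a_2 = 2*a_0 = 52, so the period closes here.
sqrt(702) = [26; 2, 52]
Period length = 2

2


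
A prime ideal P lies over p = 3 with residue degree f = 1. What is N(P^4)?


N(P^a) = p^(a*f)
= 3^(4*1)
= 3^4
= 81

81


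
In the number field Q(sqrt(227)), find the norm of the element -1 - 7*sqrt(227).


N(a + b*sqrt(d)) = a^2 - d*b^2
= (-1)^2 - (227)*(-7)^2
= 1 - 11123
= -11122

-11122


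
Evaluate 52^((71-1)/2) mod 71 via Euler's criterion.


p = 71 is prime and the exponent is (p-1)/2 = 35, so by Euler's criterion 52^35 = (52/71) = +1 or -1 mod 71.
Compute by square-and-multiply:
  35 = 32 + 2 + 1 (binary 100011)
  Repeated squaring mod 71: 52^1 = 52, 52^2 = 6, 52^4 = 36, 52^8 = 18, 52^16 = 40, 52^32 = 38
  52^35 = 52^32 * 52^2 * 52^1 = 38 * 6 * 52 mod 71
    38 * 6 = 228 = 15 mod 71
    15 * 52 = 780 = 70 mod 71
  52^35 = 70 mod 71
Result 70 = p - 1 = -1 mod 71: 52 is a quadratic non-residue mod 71. As a residue in [0, p-1] the value is 70.
52^35 mod 71 = 70

70


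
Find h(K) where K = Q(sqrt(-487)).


K = Q(sqrt(-487)). d mod 4 = 1, so D = disc(K) = d = -487
h(K) equals the number of primitive reduced positive-definite forms (a, b, c) = a*x^2 + b*x*y + c*y^2 with b^2 - 4ac = D,
where reduced means |b| <= a <= c, with b >= 0 whenever |b| = a or a = c, and primitive means gcd(a, b, c) = 1.
Reduced forces 3a^2 <= |D| = 487, so 1 <= a <= 12; b must have the parity of D, and c = (b^2 - D)/(4a) must be an integer >= a.
Enumerate a = 1..12, b in [-a, a]:
  a=1: (1, 1, 122)  [1]
  a=2: (2, -1, 61), (2, 1, 61)  [2]
  a=3: none
  a=4: (4, -3, 31), (4, 3, 31)  [2]
  a=5..7: none
  a=8: (8, -5, 16), (8, 5, 16)  [2]
  a=9..12: none
Total reduced forms: 1 + 2 + 2 + 2 = 7
h = 7

7


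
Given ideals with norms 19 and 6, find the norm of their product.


N(IJ) = N(I) * N(J)
= 19 * 6
= 114

114


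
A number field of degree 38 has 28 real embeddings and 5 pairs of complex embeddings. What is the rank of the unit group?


By Dirichlet's unit theorem:
rank = r1 + r2 - 1
= 28 + 5 - 1
= 32

32


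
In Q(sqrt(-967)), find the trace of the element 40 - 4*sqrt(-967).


Tr(a + b*sqrt(d)) = (a + b*sqrt(d)) + (a - b*sqrt(d)) = 2a
= 2 * (40)
= 80

80


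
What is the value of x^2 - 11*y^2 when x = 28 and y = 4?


x^2 - d*y^2
= 28^2 - 11*4^2
= 784 - 176
= 608

608


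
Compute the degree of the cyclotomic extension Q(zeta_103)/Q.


The degree equals Euler's totient phi(103).
103 = 103
phi(103) = 102

102


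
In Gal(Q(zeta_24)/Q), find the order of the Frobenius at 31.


The Frobenius at p in Gal(Q(zeta_n)/Q) = (Z/nZ)* is the class of p, so its order is ord_24(31), the smallest k >= 1 with 31^k = 1 mod 24.
n = 24 = 2^3 * 3, phi(24) = 8; the order divides phi(n).
Divisors of 8: 1, 2, 4, 8
Repeated squaring mod 24: 31^1 = 7, 31^2 = 1, 31^4 = 1, 31^8 = 1
Test divisors in increasing order:
  k=1: 31^1 = 7 mod 24
  k=2: 31^2 = 1 mod 24  <- first divisor giving 1
Order = 2

2


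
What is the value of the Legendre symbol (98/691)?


p = 691 is prime, so compute (98/691) with the reciprocity algorithm (Jacobi-symbol steps: pull out 2s via (2/n), flip via reciprocity, reduce):
  pull out 2: (2/691) = -1  (since 691 mod 8 = 3)
  reciprocity: (49/691) -> +(691/49)
  reduce: (5/49)
  reciprocity: (5/49) -> +(49/5)
  reduce: (4/5)
  pull out 2: (2/5) = -1  (since 5 mod 8 = 5)
  pull out 2: (2/5) = -1  (since 5 mod 8 = 5)
  (1/5) = 1
Product of signs = -1
(98/691) = -1

-1


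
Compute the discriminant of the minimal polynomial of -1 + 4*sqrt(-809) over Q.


The element -1 + 4*sqrt(-809) has minimal polynomial:
x^2 + 2*x + 12945
Discriminant = (2)^2 - 4*(12945)
= 4 - 51780
= -51776

-51776


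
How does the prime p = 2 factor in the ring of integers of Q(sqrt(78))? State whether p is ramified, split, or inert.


K = Q(sqrt(78)). Since d mod 4 = 2, disc(K) = 312.
Check p | disc: 312 mod 2 = 0.
p divides disc, so p ramifies: (p) = P^2 with e=2, f=1, g=1.
Therefore p is ramified.

ramified


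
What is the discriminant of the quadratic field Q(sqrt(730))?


For K = Q(sqrt(d)) with d squarefree: disc(K) = d if d = 1 mod 4, and disc(K) = 4d if d = 2 or 3 mod 4.
Here d = 730, and d mod 4 = 2.
d = 2 mod 4, not 1 (O_K = Z[sqrt(d)]), so disc(K) = 4d = 4 * (730) = 2920

2920


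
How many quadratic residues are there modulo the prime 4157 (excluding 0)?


For prime p, the number of non-zero quadratic residues is (p-1)/2.
= (4157-1)/2
= 2078

2078


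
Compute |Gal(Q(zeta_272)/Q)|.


|Gal(Q(zeta_272)/Q)| = phi(272)
= 128

128


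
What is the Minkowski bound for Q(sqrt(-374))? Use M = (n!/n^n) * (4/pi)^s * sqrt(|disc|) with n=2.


d = -374, d mod 4 = 2, so disc(K) = 4d = -1496; |disc(K)| = 1496
Imaginary quadratic field, so n = 2, s = r2 = 1, r1 = 0
M = (n!/n^n) * (4/pi)^s * sqrt(|disc(K)|) = (2!/2^2) * (4/pi)^1 * sqrt(1496)
= 0.5 * 1.273240 * 38.678159
= 24.6233

24.6233


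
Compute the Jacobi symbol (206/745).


Compute (206/745) via quadratic reciprocity:
  pull out 2: (2/745) = +1  (since 745 mod 8 = 1)
  reciprocity: (103/745) -> +(745/103)
  reduce: (24/103)
  pull out 2: (2/103) = +1  (since 103 mod 8 = 7)
  pull out 2: (2/103) = +1  (since 103 mod 8 = 7)
  pull out 2: (2/103) = +1  (since 103 mod 8 = 7)
  reciprocity: (3/103) -> -(103/3)
  reduce: (1/3)
  (1/3) = 1
Product of signs = -1

-1


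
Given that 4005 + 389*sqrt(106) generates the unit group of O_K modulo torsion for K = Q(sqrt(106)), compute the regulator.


epsilon = 4005 + 389*sqrt(106)
= 8010.0001
R = ln(8010.0001)
= 8.9884

8.9884


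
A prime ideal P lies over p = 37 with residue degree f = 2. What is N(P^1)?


N(P^a) = p^(a*f)
= 37^(1*2)
= 37^2
= 1369

1369


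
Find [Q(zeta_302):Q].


The degree equals Euler's totient phi(302).
302 = 2 * 151
phi(302) = 150

150


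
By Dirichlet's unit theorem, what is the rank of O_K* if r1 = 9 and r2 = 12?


By Dirichlet's unit theorem:
rank = r1 + r2 - 1
= 9 + 12 - 1
= 20

20


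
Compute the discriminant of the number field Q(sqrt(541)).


For K = Q(sqrt(d)) with d squarefree: disc(K) = d if d = 1 mod 4, and disc(K) = 4d if d = 2 or 3 mod 4.
Here d = 541, and d mod 4 = 1.
d = 1 mod 4 (O_K = Z[(1+sqrt(d))/2]), so disc(K) = d = 541

541


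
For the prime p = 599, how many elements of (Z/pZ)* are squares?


For prime p, the number of non-zero quadratic residues is (p-1)/2.
= (599-1)/2
= 299

299


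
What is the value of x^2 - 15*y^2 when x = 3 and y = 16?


x^2 - d*y^2
= 3^2 - 15*16^2
= 9 - 3840
= -3831

-3831


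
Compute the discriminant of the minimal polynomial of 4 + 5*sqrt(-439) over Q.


The element 4 + 5*sqrt(-439) has minimal polynomial:
x^2 - 8*x + 10991
Discriminant = (-8)^2 - 4*(10991)
= 64 - 43964
= -43900

-43900


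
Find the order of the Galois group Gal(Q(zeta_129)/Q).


|Gal(Q(zeta_129)/Q)| = phi(129)
= 84

84


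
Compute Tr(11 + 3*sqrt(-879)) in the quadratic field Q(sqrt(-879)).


Tr(a + b*sqrt(d)) = (a + b*sqrt(d)) + (a - b*sqrt(d)) = 2a
= 2 * (11)
= 22

22


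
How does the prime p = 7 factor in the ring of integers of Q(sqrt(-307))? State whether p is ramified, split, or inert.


K = Q(sqrt(-307)). Since d mod 4 = 1, disc(K) = -307.
Check p | disc: -307 mod 7 = 1.
p does not divide disc. Compute Legendre symbol (d/p):
1^((7-1)/2) mod 7 = 1
(d/p) = 1, so p splits: (p) = P*P' with e=1, f=1, g=2.
Therefore p is split.

split


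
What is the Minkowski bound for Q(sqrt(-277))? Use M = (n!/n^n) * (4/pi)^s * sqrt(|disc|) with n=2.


d = -277, d mod 4 = 3, so disc(K) = 4d = -1108; |disc(K)| = 1108
Imaginary quadratic field, so n = 2, s = r2 = 1, r1 = 0
M = (n!/n^n) * (4/pi)^s * sqrt(|disc(K)|) = (2!/2^2) * (4/pi)^1 * sqrt(1108)
= 0.5 * 1.273240 * 33.286634
= 21.1909

21.1909


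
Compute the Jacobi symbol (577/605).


Compute (577/605) via quadratic reciprocity:
  reciprocity: (577/605) -> +(605/577)
  reduce: (28/577)
  pull out 2: (2/577) = +1  (since 577 mod 8 = 1)
  pull out 2: (2/577) = +1  (since 577 mod 8 = 1)
  reciprocity: (7/577) -> +(577/7)
  reduce: (3/7)
  reciprocity: (3/7) -> -(7/3)
  reduce: (1/3)
  (1/3) = 1
Product of signs = -1

-1


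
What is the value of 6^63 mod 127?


p = 127 is prime and the exponent is (p-1)/2 = 63, so by Euler's criterion 6^63 = (6/127) = +1 or -1 mod 127.
Compute by square-and-multiply:
  63 = 32 + 16 + 8 + 4 + 2 + 1 (binary 111111)
  Repeated squaring mod 127: 6^1 = 6, 6^2 = 36, 6^4 = 26, 6^8 = 41, 6^16 = 30, 6^32 = 11
  6^63 = 6^32 * 6^16 * 6^8 * 6^4 * 6^2 * 6^1 = 11 * 30 * 41 * 26 * 36 * 6 mod 127
    11 * 30 = 330 = 76 mod 127
    76 * 41 = 3116 = 68 mod 127
    68 * 26 = 1768 = 117 mod 127
    117 * 36 = 4212 = 21 mod 127
    21 * 6 = 126 = 126 mod 127
  6^63 = 126 mod 127
Result 126 = p - 1 = -1 mod 127: 6 is a quadratic non-residue mod 127. As a residue in [0, p-1] the value is 126.
6^63 mod 127 = 126

126


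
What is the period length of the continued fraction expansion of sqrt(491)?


Run the CF algorithm for sqrt(491).
a_0 = floor(sqrt(491)) = 22; set m_0=0, q_0=1.
Recurrence: m' = q*a - m,  q' = (d - m'^2)/q,  a' = floor((a_0 + m')/q').
  step 1: m=22, q=7, a=6
  step 2: m=20, q=13, a=3
  step 3: m=19, q=10, a=4
  step 4: m=21, q=5, a=8
  step 5: m=19, q=26, a=1
  step 6: m=7, q=17, a=1
  step 7: m=10, q=23, a=1
  step 8: m=13, q=14, a=2
  step 9: m=15, q=19, a=1
  step 10: m=4, q=25, a=1
  step 11: m=21, q=2, a=21
  step 12: m=21, q=25, a=1
  step 13: m=4, q=19, a=1
  step 14: m=15, q=14, a=2
  step 15: m=13, q=23, a=1
  step 16: m=10, q=17, a=1
  step 17: m=7, q=26, a=1
  step 18: m=19, q=5, a=8
  step 19: m=21, q=10, a=4
  step 20: m=19, q=13, a=3
  step 21: m=20, q=7, a=6
  step 22: m=22, q=1, a=44
a_22 = 2*a_0 = 44, so the period closes here.
sqrt(491) = [22; 6, 3, 4, 8, 1, 1, 1, 2, 1, 1, 21, 1, 1, 2, 1, 1, 1, 8, 4, 3, 6, 44]
Period length = 22

22


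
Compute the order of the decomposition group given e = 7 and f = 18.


|D_P| = e * f
= 7 * 18
= 126

126


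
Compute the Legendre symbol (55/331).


p = 331 is prime, so compute (55/331) with the reciprocity algorithm (Jacobi-symbol steps: pull out 2s via (2/n), flip via reciprocity, reduce):
  reciprocity: (55/331) -> -(331/55)
  reduce: (1/55)
  (1/55) = 1
Product of signs = -1
(55/331) = -1

-1


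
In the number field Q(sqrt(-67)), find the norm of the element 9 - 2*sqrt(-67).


N(a + b*sqrt(d)) = a^2 - d*b^2
= (9)^2 - (-67)*(-2)^2
= 81 + 268
= 349

349


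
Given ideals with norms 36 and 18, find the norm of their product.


N(IJ) = N(I) * N(J)
= 36 * 18
= 648

648


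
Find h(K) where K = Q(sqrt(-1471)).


K = Q(sqrt(-1471)). d mod 4 = 1, so D = disc(K) = d = -1471
h(K) equals the number of primitive reduced positive-definite forms (a, b, c) = a*x^2 + b*x*y + c*y^2 with b^2 - 4ac = D,
where reduced means |b| <= a <= c, with b >= 0 whenever |b| = a or a = c, and primitive means gcd(a, b, c) = 1.
Reduced forces 3a^2 <= |D| = 1471, so 1 <= a <= 22; b must have the parity of D, and c = (b^2 - D)/(4a) must be an integer >= a.
Enumerate a = 1..22, b in [-a, a]:
  a=1: (1, 1, 368)  [1]
  a=2: (2, -1, 184), (2, 1, 184)  [2]
  a=3: none
  a=4: (4, -1, 92), (4, 1, 92)  [2]
  a=5: (5, -3, 74), (5, 3, 74)  [2]
  a=6..7: none
  a=8: (8, -1, 46), (8, 1, 46)  [2]
  a=9: none
  a=10: (10, -7, 38), (10, -3, 37), (10, 3, 37), (10, 7, 38)  [4]
  a=11: (11, -5, 34), (11, 5, 34)  [2]
  a=12..15: none
  a=16: (16, -1, 23), (16, 1, 23)  [2]
  a=17: (17, -5, 22), (17, 5, 22)  [2]
  a=18: none
  a=19: (19, -7, 20), (19, 7, 20)  [2]
  a=20: (20, -17, 22), (20, 17, 22)  [2]
  a=21..22: none
Total reduced forms: 1 + 2 + 2 + 2 + 2 + 4 + 2 + 2 + 2 + 2 + 2 = 23
h = 23

23


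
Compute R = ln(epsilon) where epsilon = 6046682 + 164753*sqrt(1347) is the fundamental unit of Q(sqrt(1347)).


epsilon = 6046682 + 164753*sqrt(1347)
= 1.2093e+07
R = ln(1.2093e+07)
= 16.3082

16.3082


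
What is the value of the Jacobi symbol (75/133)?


Compute (75/133) via quadratic reciprocity:
  reciprocity: (75/133) -> +(133/75)
  reduce: (58/75)
  pull out 2: (2/75) = -1  (since 75 mod 8 = 3)
  reciprocity: (29/75) -> +(75/29)
  reduce: (17/29)
  reciprocity: (17/29) -> +(29/17)
  reduce: (12/17)
  pull out 2: (2/17) = +1  (since 17 mod 8 = 1)
  pull out 2: (2/17) = +1  (since 17 mod 8 = 1)
  reciprocity: (3/17) -> +(17/3)
  reduce: (2/3)
  pull out 2: (2/3) = -1  (since 3 mod 8 = 3)
  (1/3) = 1
Product of signs = 1

1


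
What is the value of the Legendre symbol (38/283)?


p = 283 is prime, so compute (38/283) with the reciprocity algorithm (Jacobi-symbol steps: pull out 2s via (2/n), flip via reciprocity, reduce):
  pull out 2: (2/283) = -1  (since 283 mod 8 = 3)
  reciprocity: (19/283) -> -(283/19)
  reduce: (17/19)
  reciprocity: (17/19) -> +(19/17)
  reduce: (2/17)
  pull out 2: (2/17) = +1  (since 17 mod 8 = 1)
  (1/17) = 1
Product of signs = 1
(38/283) = 1

1


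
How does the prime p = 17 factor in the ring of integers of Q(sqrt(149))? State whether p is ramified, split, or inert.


K = Q(sqrt(149)). Since d mod 4 = 1, disc(K) = 149.
Check p | disc: 149 mod 17 = 13.
p does not divide disc. Compute Legendre symbol (d/p):
13^((17-1)/2) mod 17 = 1
(d/p) = 1, so p splits: (p) = P*P' with e=1, f=1, g=2.
Therefore p is split.

split


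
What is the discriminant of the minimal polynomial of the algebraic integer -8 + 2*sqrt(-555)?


The element -8 + 2*sqrt(-555) has minimal polynomial:
x^2 + 16*x + 2284
Discriminant = (16)^2 - 4*(2284)
= 256 - 9136
= -8880

-8880


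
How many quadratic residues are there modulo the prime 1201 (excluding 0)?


For prime p, the number of non-zero quadratic residues is (p-1)/2.
= (1201-1)/2
= 600

600


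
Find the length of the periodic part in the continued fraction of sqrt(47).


Run the CF algorithm for sqrt(47).
a_0 = floor(sqrt(47)) = 6; set m_0=0, q_0=1.
Recurrence: m' = q*a - m,  q' = (d - m'^2)/q,  a' = floor((a_0 + m')/q').
  step 1: m=6, q=11, a=1
  step 2: m=5, q=2, a=5
  step 3: m=5, q=11, a=1
  step 4: m=6, q=1, a=12
a_4 = 2*a_0 = 12, so the period closes here.
sqrt(47) = [6; 1, 5, 1, 12]
Period length = 4

4


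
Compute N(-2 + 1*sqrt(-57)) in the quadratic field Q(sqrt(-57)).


N(a + b*sqrt(d)) = a^2 - d*b^2
= (-2)^2 - (-57)*(1)^2
= 4 + 57
= 61

61


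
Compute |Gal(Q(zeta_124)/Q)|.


|Gal(Q(zeta_124)/Q)| = phi(124)
= 60

60


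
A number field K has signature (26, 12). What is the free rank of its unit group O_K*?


By Dirichlet's unit theorem:
rank = r1 + r2 - 1
= 26 + 12 - 1
= 37

37


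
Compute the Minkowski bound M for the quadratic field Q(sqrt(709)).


d = 709, d mod 4 = 1, so disc(K) = d = 709; |disc(K)| = 709
Real quadratic field, so n = 2, s = r2 = 0, r1 = 2
M = (n!/n^n) * (4/pi)^s * sqrt(|disc(K)|) = (2!/2^2) * (4/pi)^0 * sqrt(709)
= 0.5 * 1.000000 * 26.627054
= 13.3135

13.3135


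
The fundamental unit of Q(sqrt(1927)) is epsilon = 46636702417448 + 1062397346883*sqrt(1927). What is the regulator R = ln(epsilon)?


epsilon = 46636702417448 + 1062397346883*sqrt(1927)
= 9.3273e+13
R = ln(9.3273e+13)
= 32.1666

32.1666


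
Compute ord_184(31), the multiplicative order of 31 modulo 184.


We want ord_184(31), the smallest k >= 1 with 31^k = 1 mod 184.
n = 184 = 2^3 * 23, phi(184) = 88; the order divides phi(n).
Divisors of 88: 1, 2, 4, 8, 11, 22, 44, 88
Repeated squaring mod 184: 31^1 = 31, 31^2 = 41, 31^4 = 25, 31^8 = 73, 31^16 = 177, 31^32 = 49, 31^64 = 9
Test divisors in increasing order:
  k=1: 31^1 = 31 mod 184
  k=2: 31^2 = 41 mod 184
  k=4: 31^4 = 25 mod 184
  k=8: 31^8 = 73 mod 184
  k=11: 31^11 = 73 * 41 * 31 = 47 mod 184
  k=22: 31^22 = 177 * 25 * 41 = 1 mod 184  <- first divisor giving 1
Order = 22

22


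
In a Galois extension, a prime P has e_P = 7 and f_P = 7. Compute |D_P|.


|D_P| = e * f
= 7 * 7
= 49

49


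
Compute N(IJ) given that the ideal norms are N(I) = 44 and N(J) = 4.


N(IJ) = N(I) * N(J)
= 44 * 4
= 176

176


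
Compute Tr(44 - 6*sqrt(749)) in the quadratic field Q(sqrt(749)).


Tr(a + b*sqrt(d)) = (a + b*sqrt(d)) + (a - b*sqrt(d)) = 2a
= 2 * (44)
= 88

88


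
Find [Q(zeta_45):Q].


The degree equals Euler's totient phi(45).
45 = 3^2 * 5
phi(45) = 24

24


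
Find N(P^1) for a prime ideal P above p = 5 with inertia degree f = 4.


N(P^a) = p^(a*f)
= 5^(1*4)
= 5^4
= 625

625


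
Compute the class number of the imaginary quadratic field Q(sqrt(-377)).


K = Q(sqrt(-377)). d mod 4 = 3, so D = disc(K) = 4d = -1508
h(K) equals the number of primitive reduced positive-definite forms (a, b, c) = a*x^2 + b*x*y + c*y^2 with b^2 - 4ac = D,
where reduced means |b| <= a <= c, with b >= 0 whenever |b| = a or a = c, and primitive means gcd(a, b, c) = 1.
Reduced forces 3a^2 <= |D| = 1508, so 1 <= a <= 22; b must have the parity of D, and c = (b^2 - D)/(4a) must be an integer >= a.
Enumerate a = 1..22, b in [-a, a]:
  a=1: (1, 0, 377)  [1]
  a=2: (2, 2, 189)  [1]
  a=3: (3, -2, 126), (3, 2, 126)  [2]
  a=4..5: none
  a=6: (6, -2, 63), (6, 2, 63)  [2]
  a=7: (7, -2, 54), (7, 2, 54)  [2]
  a=8: none
  a=9: (9, -2, 42), (9, 2, 42)  [2]
  a=10..12: none
  a=13: (13, 0, 29)  [1]
  a=14: (14, -2, 27), (14, 2, 27)  [2]
  a=15..17: none
  a=18: (18, -2, 21), (18, 2, 21)  [2]
  a=19..20: none
  a=21: (21, 16, 21)  [1]
  a=22: none
Total reduced forms: 1 + 1 + 2 + 2 + 2 + 2 + 1 + 2 + 2 + 1 = 16
h = 16

16


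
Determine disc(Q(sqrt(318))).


For K = Q(sqrt(d)) with d squarefree: disc(K) = d if d = 1 mod 4, and disc(K) = 4d if d = 2 or 3 mod 4.
Here d = 318, and d mod 4 = 2.
d = 2 mod 4, not 1 (O_K = Z[sqrt(d)]), so disc(K) = 4d = 4 * (318) = 1272

1272


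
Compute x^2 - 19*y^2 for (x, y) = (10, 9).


x^2 - d*y^2
= 10^2 - 19*9^2
= 100 - 1539
= -1439

-1439


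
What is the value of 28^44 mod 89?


p = 89 is prime and the exponent is (p-1)/2 = 44, so by Euler's criterion 28^44 = (28/89) = +1 or -1 mod 89.
Compute by square-and-multiply:
  44 = 32 + 8 + 4 (binary 101100)
  Repeated squaring mod 89: 28^1 = 28, 28^2 = 72, 28^4 = 22, 28^8 = 39, 28^16 = 8, 28^32 = 64
  28^44 = 28^32 * 28^8 * 28^4 = 64 * 39 * 22 mod 89
    64 * 39 = 2496 = 4 mod 89
    4 * 22 = 88 = 88 mod 89
  28^44 = 88 mod 89
Result 88 = p - 1 = -1 mod 89: 28 is a quadratic non-residue mod 89. As a residue in [0, p-1] the value is 88.
28^44 mod 89 = 88

88


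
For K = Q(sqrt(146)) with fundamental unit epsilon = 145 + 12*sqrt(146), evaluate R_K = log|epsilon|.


epsilon = 145 + 12*sqrt(146)
= 289.9966
R = ln(289.9966)
= 5.6699

5.6699


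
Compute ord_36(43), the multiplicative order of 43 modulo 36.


We want ord_36(43), the smallest k >= 1 with 43^k = 1 mod 36.
n = 36 = 2^2 * 3^2, phi(36) = 12; the order divides phi(n).
Divisors of 12: 1, 2, 3, 4, 6, 12
Repeated squaring mod 36: 43^1 = 7, 43^2 = 13, 43^4 = 25, 43^8 = 13
Test divisors in increasing order:
  k=1: 43^1 = 7 mod 36
  k=2: 43^2 = 13 mod 36
  k=3: 43^3 = 13 * 7 = 19 mod 36
  k=4: 43^4 = 25 mod 36
  k=6: 43^6 = 25 * 13 = 1 mod 36  <- first divisor giving 1
Order = 6

6


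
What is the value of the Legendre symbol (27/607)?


p = 607 is prime, so compute (27/607) with the reciprocity algorithm (Jacobi-symbol steps: pull out 2s via (2/n), flip via reciprocity, reduce):
  reciprocity: (27/607) -> -(607/27)
  reduce: (13/27)
  reciprocity: (13/27) -> +(27/13)
  reduce: (1/13)
  (1/13) = 1
Product of signs = -1
(27/607) = -1

-1


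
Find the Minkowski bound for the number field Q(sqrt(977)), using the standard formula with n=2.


d = 977, d mod 4 = 1, so disc(K) = d = 977; |disc(K)| = 977
Real quadratic field, so n = 2, s = r2 = 0, r1 = 2
M = (n!/n^n) * (4/pi)^s * sqrt(|disc(K)|) = (2!/2^2) * (4/pi)^0 * sqrt(977)
= 0.5 * 1.000000 * 31.256999
= 15.6285

15.6285


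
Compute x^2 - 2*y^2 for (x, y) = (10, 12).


x^2 - d*y^2
= 10^2 - 2*12^2
= 100 - 288
= -188

-188


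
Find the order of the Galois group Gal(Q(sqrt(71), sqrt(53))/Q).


The 2 square roots of distinct primes are multiplicatively independent over Q,
so [K:Q] = 2^2 and Gal(K/Q) is isomorphic to (Z/2Z)^2.
|Gal| = 2^2 = 4

4


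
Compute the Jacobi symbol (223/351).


Compute (223/351) via quadratic reciprocity:
  reciprocity: (223/351) -> -(351/223)
  reduce: (128/223)
  pull out 2: (2/223) = +1  (since 223 mod 8 = 7)
  pull out 2: (2/223) = +1  (since 223 mod 8 = 7)
  pull out 2: (2/223) = +1  (since 223 mod 8 = 7)
  pull out 2: (2/223) = +1  (since 223 mod 8 = 7)
  pull out 2: (2/223) = +1  (since 223 mod 8 = 7)
  pull out 2: (2/223) = +1  (since 223 mod 8 = 7)
  pull out 2: (2/223) = +1  (since 223 mod 8 = 7)
  (1/223) = 1
Product of signs = -1

-1


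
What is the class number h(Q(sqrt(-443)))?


K = Q(sqrt(-443)). d mod 4 = 1, so D = disc(K) = d = -443
h(K) equals the number of primitive reduced positive-definite forms (a, b, c) = a*x^2 + b*x*y + c*y^2 with b^2 - 4ac = D,
where reduced means |b| <= a <= c, with b >= 0 whenever |b| = a or a = c, and primitive means gcd(a, b, c) = 1.
Reduced forces 3a^2 <= |D| = 443, so 1 <= a <= 12; b must have the parity of D, and c = (b^2 - D)/(4a) must be an integer >= a.
Enumerate a = 1..12, b in [-a, a]:
  a=1: (1, 1, 111)  [1]
  a=2: none
  a=3: (3, -1, 37), (3, 1, 37)  [2]
  a=4..8: none
  a=9: (9, -5, 13), (9, 5, 13)  [2]
  a=10..12: none
Total reduced forms: 1 + 2 + 2 = 5
h = 5

5


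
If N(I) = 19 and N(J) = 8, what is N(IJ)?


N(IJ) = N(I) * N(J)
= 19 * 8
= 152

152


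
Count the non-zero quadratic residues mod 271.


For prime p, the number of non-zero quadratic residues is (p-1)/2.
= (271-1)/2
= 135

135


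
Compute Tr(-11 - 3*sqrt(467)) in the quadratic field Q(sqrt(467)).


Tr(a + b*sqrt(d)) = (a + b*sqrt(d)) + (a - b*sqrt(d)) = 2a
= 2 * (-11)
= -22

-22


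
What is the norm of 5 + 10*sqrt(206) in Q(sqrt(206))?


N(a + b*sqrt(d)) = a^2 - d*b^2
= (5)^2 - (206)*(10)^2
= 25 - 20600
= -20575

-20575


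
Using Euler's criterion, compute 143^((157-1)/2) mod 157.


p = 157 is prime and the exponent is (p-1)/2 = 78, so by Euler's criterion 143^78 = (143/157) = +1 or -1 mod 157.
Compute by square-and-multiply:
  78 = 64 + 8 + 4 + 2 (binary 1001110)
  Repeated squaring mod 157: 143^1 = 143, 143^2 = 39, 143^4 = 108, 143^8 = 46, 143^16 = 75, 143^32 = 130, 143^64 = 101
  143^78 = 143^64 * 143^8 * 143^4 * 143^2 = 101 * 46 * 108 * 39 mod 157
    101 * 46 = 4646 = 93 mod 157
    93 * 108 = 10044 = 153 mod 157
    153 * 39 = 5967 = 1 mod 157
  143^78 = 1 mod 157
Result 1: 143 is a quadratic residue mod 157.
143^78 mod 157 = 1

1


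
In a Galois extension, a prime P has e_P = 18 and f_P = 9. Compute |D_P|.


|D_P| = e * f
= 18 * 9
= 162

162


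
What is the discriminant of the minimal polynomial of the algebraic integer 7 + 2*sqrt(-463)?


The element 7 + 2*sqrt(-463) has minimal polynomial:
x^2 - 14*x + 1901
Discriminant = (-14)^2 - 4*(1901)
= 196 - 7604
= -7408

-7408


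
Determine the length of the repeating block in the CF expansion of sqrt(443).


Run the CF algorithm for sqrt(443).
a_0 = floor(sqrt(443)) = 21; set m_0=0, q_0=1.
Recurrence: m' = q*a - m,  q' = (d - m'^2)/q,  a' = floor((a_0 + m')/q').
  step 1: m=21, q=2, a=21
  step 2: m=21, q=1, a=42
a_2 = 2*a_0 = 42, so the period closes here.
sqrt(443) = [21; 21, 42]
Period length = 2

2


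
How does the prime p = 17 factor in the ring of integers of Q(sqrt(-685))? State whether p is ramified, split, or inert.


K = Q(sqrt(-685)). Since d mod 4 = 3, disc(K) = -2740.
Check p | disc: -2740 mod 17 = 14.
p does not divide disc. Compute Legendre symbol (d/p):
12^((17-1)/2) mod 17 = -1
(d/p) = -1, so p is inert: (p) stays prime with e=1, f=2, g=1.
Therefore p is inert.

inert


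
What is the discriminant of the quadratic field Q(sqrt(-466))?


For K = Q(sqrt(d)) with d squarefree: disc(K) = d if d = 1 mod 4, and disc(K) = 4d if d = 2 or 3 mod 4.
Here d = -466, and d mod 4 = 2.
d = 2 mod 4, not 1 (O_K = Z[sqrt(d)]), so disc(K) = 4d = 4 * (-466) = -1864

-1864


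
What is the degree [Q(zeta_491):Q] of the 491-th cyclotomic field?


The degree equals Euler's totient phi(491).
491 = 491
phi(491) = 490

490


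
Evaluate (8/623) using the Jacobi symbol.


Compute (8/623) via quadratic reciprocity:
  pull out 2: (2/623) = +1  (since 623 mod 8 = 7)
  pull out 2: (2/623) = +1  (since 623 mod 8 = 7)
  pull out 2: (2/623) = +1  (since 623 mod 8 = 7)
  (1/623) = 1
Product of signs = 1

1


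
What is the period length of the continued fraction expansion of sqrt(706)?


Run the CF algorithm for sqrt(706).
a_0 = floor(sqrt(706)) = 26; set m_0=0, q_0=1.
Recurrence: m' = q*a - m,  q' = (d - m'^2)/q,  a' = floor((a_0 + m')/q').
  step 1: m=26, q=30, a=1
  step 2: m=4, q=23, a=1
  step 3: m=19, q=15, a=3
  step 4: m=26, q=2, a=26
  step 5: m=26, q=15, a=3
  step 6: m=19, q=23, a=1
  step 7: m=4, q=30, a=1
  step 8: m=26, q=1, a=52
a_8 = 2*a_0 = 52, so the period closes here.
sqrt(706) = [26; 1, 1, 3, 26, 3, 1, 1, 52]
Period length = 8

8


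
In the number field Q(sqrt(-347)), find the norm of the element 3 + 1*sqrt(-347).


N(a + b*sqrt(d)) = a^2 - d*b^2
= (3)^2 - (-347)*(1)^2
= 9 + 347
= 356

356


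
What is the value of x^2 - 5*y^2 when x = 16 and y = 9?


x^2 - d*y^2
= 16^2 - 5*9^2
= 256 - 405
= -149

-149


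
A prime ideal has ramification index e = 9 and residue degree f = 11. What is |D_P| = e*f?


|D_P| = e * f
= 9 * 11
= 99

99


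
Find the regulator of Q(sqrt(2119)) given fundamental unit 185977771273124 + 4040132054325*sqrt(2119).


epsilon = 185977771273124 + 4040132054325*sqrt(2119)
= 3.7196e+14
R = ln(3.7196e+14)
= 33.5498

33.5498


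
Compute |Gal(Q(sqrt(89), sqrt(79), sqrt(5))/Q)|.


The 3 square roots of distinct primes are multiplicatively independent over Q,
so [K:Q] = 2^3 and Gal(K/Q) is isomorphic to (Z/2Z)^3.
|Gal| = 2^3 = 8

8


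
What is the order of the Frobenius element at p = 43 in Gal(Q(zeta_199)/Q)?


The Frobenius at p in Gal(Q(zeta_n)/Q) = (Z/nZ)* is the class of p, so its order is ord_199(43), the smallest k >= 1 with 43^k = 1 mod 199.
n = 199 = 199, phi(199) = 198; the order divides phi(n).
Divisors of 198: 1, 2, 3, 6, 9, 11, 18, 22, 33, 66, 99, 198
Repeated squaring mod 199: 43^1 = 43, 43^2 = 58, 43^4 = 180, 43^8 = 162, 43^16 = 175, 43^32 = 178, 43^64 = 43, 43^128 = 58
Test divisors in increasing order:
  k=1: 43^1 = 43 mod 199
  k=2: 43^2 = 58 mod 199
  k=3: 43^3 = 58 * 43 = 106 mod 199
  k=6: 43^6 = 180 * 58 = 92 mod 199
  k=9: 43^9 = 162 * 43 = 1 mod 199  <- first divisor giving 1
Order = 9

9


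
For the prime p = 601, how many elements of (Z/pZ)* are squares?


For prime p, the number of non-zero quadratic residues is (p-1)/2.
= (601-1)/2
= 300

300


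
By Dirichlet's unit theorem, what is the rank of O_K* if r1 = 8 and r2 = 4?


By Dirichlet's unit theorem:
rank = r1 + r2 - 1
= 8 + 4 - 1
= 11

11


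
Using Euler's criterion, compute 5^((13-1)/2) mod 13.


p = 13 is prime and the exponent is (p-1)/2 = 6, so by Euler's criterion 5^6 = (5/13) = +1 or -1 mod 13.
Compute by square-and-multiply:
  6 = 4 + 2 (binary 110)
  Repeated squaring mod 13: 5^1 = 5, 5^2 = 12, 5^4 = 1
  5^6 = 5^4 * 5^2 = 1 * 12 mod 13
    1 * 12 = 12 = 12 mod 13
  5^6 = 12 mod 13
Result 12 = p - 1 = -1 mod 13: 5 is a quadratic non-residue mod 13. As a residue in [0, p-1] the value is 12.
5^6 mod 13 = 12

12


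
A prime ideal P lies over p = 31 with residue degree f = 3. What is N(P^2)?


N(P^a) = p^(a*f)
= 31^(2*3)
= 31^6
= 887503681

887503681


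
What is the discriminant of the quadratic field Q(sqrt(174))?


For K = Q(sqrt(d)) with d squarefree: disc(K) = d if d = 1 mod 4, and disc(K) = 4d if d = 2 or 3 mod 4.
Here d = 174, and d mod 4 = 2.
d = 2 mod 4, not 1 (O_K = Z[sqrt(d)]), so disc(K) = 4d = 4 * (174) = 696

696


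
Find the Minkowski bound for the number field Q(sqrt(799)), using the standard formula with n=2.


d = 799, d mod 4 = 3, so disc(K) = 4d = 3196; |disc(K)| = 3196
Real quadratic field, so n = 2, s = r2 = 0, r1 = 2
M = (n!/n^n) * (4/pi)^s * sqrt(|disc(K)|) = (2!/2^2) * (4/pi)^0 * sqrt(3196)
= 0.5 * 1.000000 * 56.533176
= 28.2666

28.2666


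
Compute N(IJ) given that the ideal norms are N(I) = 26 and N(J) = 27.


N(IJ) = N(I) * N(J)
= 26 * 27
= 702

702


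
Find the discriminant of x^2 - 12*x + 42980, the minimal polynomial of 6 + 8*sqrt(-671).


The element 6 + 8*sqrt(-671) has minimal polynomial:
x^2 - 12*x + 42980
Discriminant = (-12)^2 - 4*(42980)
= 144 - 171920
= -171776

-171776


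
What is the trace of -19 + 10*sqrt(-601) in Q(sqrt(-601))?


Tr(a + b*sqrt(d)) = (a + b*sqrt(d)) + (a - b*sqrt(d)) = 2a
= 2 * (-19)
= -38

-38


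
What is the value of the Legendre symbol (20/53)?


p = 53 is prime, so compute (20/53) with the reciprocity algorithm (Jacobi-symbol steps: pull out 2s via (2/n), flip via reciprocity, reduce):
  pull out 2: (2/53) = -1  (since 53 mod 8 = 5)
  pull out 2: (2/53) = -1  (since 53 mod 8 = 5)
  reciprocity: (5/53) -> +(53/5)
  reduce: (3/5)
  reciprocity: (3/5) -> +(5/3)
  reduce: (2/3)
  pull out 2: (2/3) = -1  (since 3 mod 8 = 3)
  (1/3) = 1
Product of signs = -1
(20/53) = -1

-1


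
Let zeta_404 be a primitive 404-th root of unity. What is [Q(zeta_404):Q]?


The degree equals Euler's totient phi(404).
404 = 2^2 * 101
phi(404) = 200

200


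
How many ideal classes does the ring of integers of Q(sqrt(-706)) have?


K = Q(sqrt(-706)). d mod 4 = 2, so D = disc(K) = 4d = -2824
h(K) equals the number of primitive reduced positive-definite forms (a, b, c) = a*x^2 + b*x*y + c*y^2 with b^2 - 4ac = D,
where reduced means |b| <= a <= c, with b >= 0 whenever |b| = a or a = c, and primitive means gcd(a, b, c) = 1.
Reduced forces 3a^2 <= |D| = 2824, so 1 <= a <= 30; b must have the parity of D, and c = (b^2 - D)/(4a) must be an integer >= a.
Enumerate a = 1..30, b in [-a, a]:
  a=1: (1, 0, 706)  [1]
  a=2: (2, 0, 353)  [1]
  a=3..4: none
  a=5: (5, -4, 142), (5, 4, 142)  [2]
  a=6: none
  a=7: (7, -2, 101), (7, 2, 101)  [2]
  a=8..9: none
  a=10: (10, -4, 71), (10, 4, 71)  [2]
  a=11: (11, -6, 65), (11, 6, 65)  [2]
  a=12: none
  a=13: (13, -6, 55), (13, 6, 55)  [2]
  a=14: (14, -12, 53), (14, 12, 53)  [2]
  a=15..16: none
  a=17: (17, -10, 43), (17, 10, 43)  [2]
  a=18: none
  a=19: (19, -8, 38), (19, 8, 38)  [2]
  a=20..21: none
  a=22: (22, -16, 35), (22, 16, 35)  [2]
  a=23..24: none
  a=25: (25, -24, 34), (25, 24, 34)  [2]
  a=26: (26, -20, 31), (26, 20, 31)  [2]
  a=27..30: none
Total reduced forms: 1 + 1 + 2 + 2 + 2 + 2 + 2 + 2 + 2 + 2 + 2 + 2 + 2 = 24
h = 24

24


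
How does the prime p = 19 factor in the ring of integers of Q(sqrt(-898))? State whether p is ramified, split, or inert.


K = Q(sqrt(-898)). Since d mod 4 = 2, disc(K) = -3592.
Check p | disc: -3592 mod 19 = 18.
p does not divide disc. Compute Legendre symbol (d/p):
14^((19-1)/2) mod 19 = -1
(d/p) = -1, so p is inert: (p) stays prime with e=1, f=2, g=1.
Therefore p is inert.

inert


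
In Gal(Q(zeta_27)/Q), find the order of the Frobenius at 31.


The Frobenius at p in Gal(Q(zeta_n)/Q) = (Z/nZ)* is the class of p, so its order is ord_27(31), the smallest k >= 1 with 31^k = 1 mod 27.
n = 27 = 3^3, phi(27) = 18; the order divides phi(n).
Divisors of 18: 1, 2, 3, 6, 9, 18
Repeated squaring mod 27: 31^1 = 4, 31^2 = 16, 31^4 = 13, 31^8 = 7, 31^16 = 22
Test divisors in increasing order:
  k=1: 31^1 = 4 mod 27
  k=2: 31^2 = 16 mod 27
  k=3: 31^3 = 16 * 4 = 10 mod 27
  k=6: 31^6 = 13 * 16 = 19 mod 27
  k=9: 31^9 = 7 * 4 = 1 mod 27  <- first divisor giving 1
Order = 9

9


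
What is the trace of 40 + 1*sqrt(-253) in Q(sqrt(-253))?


Tr(a + b*sqrt(d)) = (a + b*sqrt(d)) + (a - b*sqrt(d)) = 2a
= 2 * (40)
= 80

80


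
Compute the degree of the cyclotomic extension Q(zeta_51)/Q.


The degree equals Euler's totient phi(51).
51 = 3 * 17
phi(51) = 32

32


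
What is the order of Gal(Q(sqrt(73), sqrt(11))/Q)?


The 2 square roots of distinct primes are multiplicatively independent over Q,
so [K:Q] = 2^2 and Gal(K/Q) is isomorphic to (Z/2Z)^2.
|Gal| = 2^2 = 4

4


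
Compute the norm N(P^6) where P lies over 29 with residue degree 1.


N(P^a) = p^(a*f)
= 29^(6*1)
= 29^6
= 594823321

594823321


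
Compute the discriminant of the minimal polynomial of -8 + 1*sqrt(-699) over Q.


The element -8 + 1*sqrt(-699) has minimal polynomial:
x^2 + 16*x + 763
Discriminant = (16)^2 - 4*(763)
= 256 - 3052
= -2796

-2796


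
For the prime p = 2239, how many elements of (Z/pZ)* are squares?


For prime p, the number of non-zero quadratic residues is (p-1)/2.
= (2239-1)/2
= 1119

1119


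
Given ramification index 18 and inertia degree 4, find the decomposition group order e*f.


|D_P| = e * f
= 18 * 4
= 72

72


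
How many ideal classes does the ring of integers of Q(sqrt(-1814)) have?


K = Q(sqrt(-1814)). d mod 4 = 2, so D = disc(K) = 4d = -7256
h(K) equals the number of primitive reduced positive-definite forms (a, b, c) = a*x^2 + b*x*y + c*y^2 with b^2 - 4ac = D,
where reduced means |b| <= a <= c, with b >= 0 whenever |b| = a or a = c, and primitive means gcd(a, b, c) = 1.
Reduced forces 3a^2 <= |D| = 7256, so 1 <= a <= 49; b must have the parity of D, and c = (b^2 - D)/(4a) must be an integer >= a.
Enumerate a = 1..49, b in [-a, a]:
  a=1: (1, 0, 1814)  [1]
  a=2: (2, 0, 907)  [1]
  a=3: (3, -2, 605), (3, 2, 605)  [2]
  a=4: none
  a=5: (5, -2, 363), (5, 2, 363)  [2]
  a=6: (6, -4, 303), (6, 4, 303)  [2]
  a=7..8: none
  a=9: (9, -4, 202), (9, 4, 202)  [2]
  a=10: (10, -8, 183), (10, 8, 183)  [2]
  a=11: (11, -2, 165), (11, 2, 165)  [2]
  a=12..14: none
  a=15: (15, -8, 122), (15, -2, 121), (15, 2, 121), (15, 8, 122)  [4]
  a=16..17: none
  a=18: (18, -4, 101), (18, 4, 101)  [2]
  a=19..21: none
  a=22: (22, -20, 87), (22, 20, 87)  [2]
  a=23: (23, -14, 81), (23, 14, 81)  [2]
  a=24: none
  a=25: (25, -12, 74), (25, 12, 74)  [2]
  a=26: none
  a=27: (27, -14, 69), (27, 14, 69)  [2]
  a=28: none
  a=29: (29, -20, 66), (29, 20, 66)  [2]
  a=30: (30, -28, 67), (30, -8, 61), (30, 8, 61), (30, 28, 67)  [4]
  a=31..32: none
  a=33: (33, -20, 58), (33, -2, 55), (33, 2, 55), (33, 20, 58)  [4]
  a=34..36: none
  a=37: (37, -12, 50), (37, 12, 50)  [2]
  a=38..40: none
  a=41: (41, -40, 54), (41, 40, 54)  [2]
  a=42: none
  a=43: (43, -22, 45), (43, 22, 45)  [2]
  a=44: none
  a=45: (45, -32, 46), (45, 32, 46)  [2]
  a=46..49: none
Total reduced forms: 1 + 1 + 2 + 2 + 2 + 2 + 2 + 2 + 4 + 2 + 2 + 2 + 2 + 2 + 2 + 4 + 4 + 2 + 2 + 2 + 2 = 46
h = 46

46


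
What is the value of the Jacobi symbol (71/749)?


Compute (71/749) via quadratic reciprocity:
  reciprocity: (71/749) -> +(749/71)
  reduce: (39/71)
  reciprocity: (39/71) -> -(71/39)
  reduce: (32/39)
  pull out 2: (2/39) = +1  (since 39 mod 8 = 7)
  pull out 2: (2/39) = +1  (since 39 mod 8 = 7)
  pull out 2: (2/39) = +1  (since 39 mod 8 = 7)
  pull out 2: (2/39) = +1  (since 39 mod 8 = 7)
  pull out 2: (2/39) = +1  (since 39 mod 8 = 7)
  (1/39) = 1
Product of signs = -1

-1


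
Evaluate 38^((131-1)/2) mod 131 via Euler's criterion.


p = 131 is prime and the exponent is (p-1)/2 = 65, so by Euler's criterion 38^65 = (38/131) = +1 or -1 mod 131.
Compute by square-and-multiply:
  65 = 64 + 1 (binary 1000001)
  Repeated squaring mod 131: 38^1 = 38, 38^2 = 3, 38^4 = 9, 38^8 = 81, 38^16 = 11, 38^32 = 121, 38^64 = 100
  38^65 = 38^64 * 38^1 = 100 * 38 mod 131
    100 * 38 = 3800 = 1 mod 131
  38^65 = 1 mod 131
Result 1: 38 is a quadratic residue mod 131.
38^65 mod 131 = 1

1


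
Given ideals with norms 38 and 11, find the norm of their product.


N(IJ) = N(I) * N(J)
= 38 * 11
= 418

418


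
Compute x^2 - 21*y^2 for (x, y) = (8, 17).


x^2 - d*y^2
= 8^2 - 21*17^2
= 64 - 6069
= -6005

-6005


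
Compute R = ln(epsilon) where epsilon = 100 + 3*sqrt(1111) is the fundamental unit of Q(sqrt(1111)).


epsilon = 100 + 3*sqrt(1111)
= 199.9950
R = ln(199.9950)
= 5.2983

5.2983


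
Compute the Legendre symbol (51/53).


p = 53 is prime, so compute (51/53) with the reciprocity algorithm (Jacobi-symbol steps: pull out 2s via (2/n), flip via reciprocity, reduce):
  reciprocity: (51/53) -> +(53/51)
  reduce: (2/51)
  pull out 2: (2/51) = -1  (since 51 mod 8 = 3)
  (1/51) = 1
Product of signs = -1
(51/53) = -1

-1


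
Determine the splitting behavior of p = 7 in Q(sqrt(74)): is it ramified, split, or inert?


K = Q(sqrt(74)). Since d mod 4 = 2, disc(K) = 296.
Check p | disc: 296 mod 7 = 2.
p does not divide disc. Compute Legendre symbol (d/p):
4^((7-1)/2) mod 7 = 1
(d/p) = 1, so p splits: (p) = P*P' with e=1, f=1, g=2.
Therefore p is split.

split


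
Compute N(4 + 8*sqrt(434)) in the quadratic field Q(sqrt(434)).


N(a + b*sqrt(d)) = a^2 - d*b^2
= (4)^2 - (434)*(8)^2
= 16 - 27776
= -27760

-27760


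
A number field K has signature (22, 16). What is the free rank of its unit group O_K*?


By Dirichlet's unit theorem:
rank = r1 + r2 - 1
= 22 + 16 - 1
= 37

37


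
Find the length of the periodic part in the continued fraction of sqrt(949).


Run the CF algorithm for sqrt(949).
a_0 = floor(sqrt(949)) = 30; set m_0=0, q_0=1.
Recurrence: m' = q*a - m,  q' = (d - m'^2)/q,  a' = floor((a_0 + m')/q').
  step 1: m=30, q=49, a=1
  step 2: m=19, q=12, a=4
  step 3: m=29, q=9, a=6
  step 4: m=25, q=36, a=1
  step 5: m=11, q=23, a=1
  step 6: m=12, q=35, a=1
  step 7: m=23, q=12, a=4
  step 8: m=25, q=27, a=2
  step 9: m=29, q=4, a=14
  step 10: m=27, q=55, a=1
  step 11: m=28, q=3, a=19
  step 12: m=29, q=36, a=1
  step 13: m=7, q=25, a=1
  step 14: m=18, q=25, a=1
  step 15: m=7, q=36, a=1
  step 16: m=29, q=3, a=19
  step 17: m=28, q=55, a=1
  step 18: m=27, q=4, a=14
  step 19: m=29, q=27, a=2
  step 20: m=25, q=12, a=4
  step 21: m=23, q=35, a=1
  step 22: m=12, q=23, a=1
  step 23: m=11, q=36, a=1
  step 24: m=25, q=9, a=6
  step 25: m=29, q=12, a=4
  step 26: m=19, q=49, a=1
  step 27: m=30, q=1, a=60
a_27 = 2*a_0 = 60, so the period closes here.
sqrt(949) = [30; 1, 4, 6, 1, 1, 1, 4, 2, 14, 1, 19, 1, 1, 1, 1, 19, 1, 14, 2, 4, 1, 1, 1, 6, 4, 1, 60]
Period length = 27

27


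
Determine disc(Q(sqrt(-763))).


For K = Q(sqrt(d)) with d squarefree: disc(K) = d if d = 1 mod 4, and disc(K) = 4d if d = 2 or 3 mod 4.
Here d = -763, and d mod 4 = 1.
d = 1 mod 4 (O_K = Z[(1+sqrt(d))/2]), so disc(K) = d = -763

-763


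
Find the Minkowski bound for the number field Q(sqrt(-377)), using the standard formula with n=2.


d = -377, d mod 4 = 3, so disc(K) = 4d = -1508; |disc(K)| = 1508
Imaginary quadratic field, so n = 2, s = r2 = 1, r1 = 0
M = (n!/n^n) * (4/pi)^s * sqrt(|disc(K)|) = (2!/2^2) * (4/pi)^1 * sqrt(1508)
= 0.5 * 1.273240 * 38.832976
= 24.7218

24.7218


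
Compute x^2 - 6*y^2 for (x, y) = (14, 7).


x^2 - d*y^2
= 14^2 - 6*7^2
= 196 - 294
= -98

-98


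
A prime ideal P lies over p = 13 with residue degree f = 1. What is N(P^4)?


N(P^a) = p^(a*f)
= 13^(4*1)
= 13^4
= 28561

28561


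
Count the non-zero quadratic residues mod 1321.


For prime p, the number of non-zero quadratic residues is (p-1)/2.
= (1321-1)/2
= 660

660


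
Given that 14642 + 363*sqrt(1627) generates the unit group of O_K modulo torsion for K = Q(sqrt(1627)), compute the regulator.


epsilon = 14642 + 363*sqrt(1627)
= 29284.0000
R = ln(29284.0000)
= 10.2848

10.2848


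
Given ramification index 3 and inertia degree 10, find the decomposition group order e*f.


|D_P| = e * f
= 3 * 10
= 30

30


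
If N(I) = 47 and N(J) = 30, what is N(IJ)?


N(IJ) = N(I) * N(J)
= 47 * 30
= 1410

1410


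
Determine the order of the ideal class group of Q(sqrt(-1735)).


K = Q(sqrt(-1735)). d mod 4 = 1, so D = disc(K) = d = -1735
h(K) equals the number of primitive reduced positive-definite forms (a, b, c) = a*x^2 + b*x*y + c*y^2 with b^2 - 4ac = D,
where reduced means |b| <= a <= c, with b >= 0 whenever |b| = a or a = c, and primitive means gcd(a, b, c) = 1.
Reduced forces 3a^2 <= |D| = 1735, so 1 <= a <= 24; b must have the parity of D, and c = (b^2 - D)/(4a) must be an integer >= a.
Enumerate a = 1..24, b in [-a, a]:
  a=1: (1, 1, 434)  [1]
  a=2: (2, -1, 217), (2, 1, 217)  [2]
  a=3: none
  a=4: (4, -3, 109), (4, 3, 109)  [2]
  a=5: (5, 5, 88)  [1]
  a=6: none
  a=7: (7, -1, 62), (7, 1, 62)  [2]
  a=8: (8, -5, 55), (8, 5, 55)  [2]
  a=9: none
  a=10: (10, -5, 44), (10, 5, 44)  [2]
  a=11: (11, -5, 40), (11, 5, 40)  [2]
  a=12..13: none
  a=14: (14, -13, 34), (14, -1, 31), (14, 1, 31), (14, 13, 34)  [4]
  a=15: none
  a=16: (16, -11, 29), (16, 11, 29)  [2]
  a=17: (17, -13, 28), (17, 13, 28)  [2]
  a=18..19: none
  a=20: (20, -5, 22), (20, 5, 22)  [2]
  a=21: none
  a=22: (22, -17, 23), (22, 17, 23)  [2]
  a=23..24: none
Total reduced forms: 1 + 2 + 2 + 1 + 2 + 2 + 2 + 2 + 4 + 2 + 2 + 2 + 2 = 26
h = 26

26
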